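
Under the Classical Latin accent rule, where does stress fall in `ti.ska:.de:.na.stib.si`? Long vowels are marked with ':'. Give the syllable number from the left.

Classical Latin: stress the penult if heavy (long vowel or closed), else the antepenult.
Weights: 4 na L, 5 stib H, 6 si L.
The penult (syllable 5, stib) is heavy, so it takes stress.
Stress on syllable 5: ti.ska:.de:.na.ˈstib.si.

5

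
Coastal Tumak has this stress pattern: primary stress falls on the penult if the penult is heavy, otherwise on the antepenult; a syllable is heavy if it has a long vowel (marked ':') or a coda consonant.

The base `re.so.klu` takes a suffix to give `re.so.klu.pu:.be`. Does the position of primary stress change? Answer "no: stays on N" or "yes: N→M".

Base `re.so.klu` (3 syllables):
  Weights: 1 re L, 2 so L, 3 klu L.
  The penult (syllable 2, so) is light, so stress falls on the antepenult (syllable 1, re).
  → primary stress on syllable 1.
Suffixed `re.so.klu.pu:.be` (5 syllables):
  Weights: 3 klu L, 4 pu: H, 5 be L.
  The penult (syllable 4, pu:) is heavy, so it takes stress.
  → primary stress on syllable 4.

yes: 1→4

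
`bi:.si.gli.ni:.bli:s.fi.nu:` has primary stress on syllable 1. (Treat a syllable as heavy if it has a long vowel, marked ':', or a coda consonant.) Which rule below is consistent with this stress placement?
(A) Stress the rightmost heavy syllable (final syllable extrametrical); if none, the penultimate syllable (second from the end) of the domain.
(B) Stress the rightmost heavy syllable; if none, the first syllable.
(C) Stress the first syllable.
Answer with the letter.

Rule A → syllable 5 (observed: 1).
Rule B → syllable 7 (observed: 1).
Rule C → syllable 1 ✓.

C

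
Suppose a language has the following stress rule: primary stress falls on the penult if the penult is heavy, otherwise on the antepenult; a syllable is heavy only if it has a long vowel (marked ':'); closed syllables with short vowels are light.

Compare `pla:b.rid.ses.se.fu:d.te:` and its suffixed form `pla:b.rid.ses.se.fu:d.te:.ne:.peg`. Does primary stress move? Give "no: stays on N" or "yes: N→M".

yes: 5→7

Base `pla:b.rid.ses.se.fu:d.te:` (6 syllables):
  Weights: 4 se L, 5 fu:d H, 6 te: H.
  The penult (syllable 5, fu:d) is heavy, so it takes stress.
  → primary stress on syllable 5.
Suffixed `pla:b.rid.ses.se.fu:d.te:.ne:.peg` (8 syllables):
  Weights: 6 te: H, 7 ne: H, 8 peg L.
  The penult (syllable 7, ne:) is heavy, so it takes stress.
  → primary stress on syllable 7.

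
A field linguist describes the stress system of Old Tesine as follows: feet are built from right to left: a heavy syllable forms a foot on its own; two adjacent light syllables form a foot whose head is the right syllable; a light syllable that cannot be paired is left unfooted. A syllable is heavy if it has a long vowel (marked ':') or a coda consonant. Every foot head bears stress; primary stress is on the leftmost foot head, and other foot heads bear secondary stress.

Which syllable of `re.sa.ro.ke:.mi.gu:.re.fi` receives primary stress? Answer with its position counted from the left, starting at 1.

Weights: 1 re L, 2 sa L, 3 ro L, 4 ke: H, 5 mi L, 6 gu: H, 7 re L, 8 fi L.
Parse right to left (heavy = foot alone; LL = one foot; stranded L unfooted): re (sa.ˈro) (ˈke:) mi (ˈgu:) (re.ˈfi).
Foot heads: 3, 4, 6, 8.
Primary stress on the leftmost head = syllable 3.
Primary stress: syllable 3 → re.sa.ˈro.ke:.mi.gu:.re.fi.

3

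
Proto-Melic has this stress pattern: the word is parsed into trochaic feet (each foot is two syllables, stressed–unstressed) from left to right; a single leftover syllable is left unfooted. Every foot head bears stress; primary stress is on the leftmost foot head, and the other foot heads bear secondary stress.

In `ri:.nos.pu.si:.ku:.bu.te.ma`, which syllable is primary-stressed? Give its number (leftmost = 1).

1

Parse left to right into trochaic (ˈσσ) feet: (ˈri:.nos) (ˈpu.si:) (ˈku:.bu) (ˈte.ma).
Foot heads (stressed positions): 1, 3, 5, 7.
End Rule Leftmost: primary stress on the leftmost head = syllable 1.
Primary stress: syllable 1 → ˈri:.nos.pu.si:.ku:.bu.te.ma.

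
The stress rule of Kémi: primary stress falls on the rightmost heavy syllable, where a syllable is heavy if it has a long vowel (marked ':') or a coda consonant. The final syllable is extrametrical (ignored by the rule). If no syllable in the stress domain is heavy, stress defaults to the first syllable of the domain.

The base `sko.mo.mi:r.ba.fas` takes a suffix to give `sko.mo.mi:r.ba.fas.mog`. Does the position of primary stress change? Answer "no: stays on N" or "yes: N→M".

Base `sko.mo.mi:r.ba.fas` (5 syllables):
  The final syllable (5, fas) is extrametrical; the stress domain is syllables 1–4.
  Weights: 1 sko L, 2 mo L, 3 mi:r H, 4 ba L.
  Heavy syllables in the domain: 3. The rightmost is syllable 3 (mi:r).
  → primary stress on syllable 3.
Suffixed `sko.mo.mi:r.ba.fas.mog` (6 syllables):
  The final syllable (6, mog) is extrametrical; the stress domain is syllables 1–5.
  Weights: 1 sko L, 2 mo L, 3 mi:r H, 4 ba L, 5 fas H.
  Heavy syllables in the domain: 3, 5. The rightmost is syllable 5 (fas).
  → primary stress on syllable 5.

yes: 3→5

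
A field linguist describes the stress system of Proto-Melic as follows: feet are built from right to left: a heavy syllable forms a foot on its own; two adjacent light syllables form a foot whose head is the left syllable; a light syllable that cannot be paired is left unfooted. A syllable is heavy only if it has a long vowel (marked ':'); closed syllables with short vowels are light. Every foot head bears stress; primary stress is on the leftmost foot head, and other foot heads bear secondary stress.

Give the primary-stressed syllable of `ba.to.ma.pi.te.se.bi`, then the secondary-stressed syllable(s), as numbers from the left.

primary 2, secondary 4, 6

Weights: 1 ba L, 2 to L, 3 ma L, 4 pi L, 5 te L, 6 se L, 7 bi L.
Parse right to left (heavy = foot alone; LL = one foot; stranded L unfooted): ba (ˈto.ma) (ˈpi.te) (ˈse.bi).
Foot heads: 2, 4, 6.
Primary stress on the leftmost head = syllable 2.
Secondary stress on 4, 6: ba.ˈto.ma.ˌpi.te.ˌse.bi.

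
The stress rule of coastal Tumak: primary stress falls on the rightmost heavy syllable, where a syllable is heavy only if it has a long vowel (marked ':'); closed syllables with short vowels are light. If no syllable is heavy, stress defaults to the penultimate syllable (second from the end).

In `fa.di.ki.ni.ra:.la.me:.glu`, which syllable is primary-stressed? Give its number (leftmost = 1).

7

Weights: 1 fa L, 2 di L, 3 ki L, 4 ni L, 5 ra: H, 6 la L, 7 me: H, 8 glu L.
Heavy syllables in the domain: 5, 7. The rightmost is syllable 7 (me:).
Primary stress: syllable 7 → fa.di.ki.ni.ra:.la.ˈme:.glu.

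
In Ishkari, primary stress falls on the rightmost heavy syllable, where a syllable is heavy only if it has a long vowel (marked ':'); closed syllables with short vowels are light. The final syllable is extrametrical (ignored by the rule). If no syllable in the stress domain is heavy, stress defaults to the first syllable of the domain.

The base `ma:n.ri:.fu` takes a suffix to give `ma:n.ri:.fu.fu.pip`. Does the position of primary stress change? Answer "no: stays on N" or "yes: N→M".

no: stays on 2

Base `ma:n.ri:.fu` (3 syllables):
  The final syllable (3, fu) is extrametrical; the stress domain is syllables 1–2.
  Weights: 1 ma:n H, 2 ri: H.
  Heavy syllables in the domain: 1, 2. The rightmost is syllable 2 (ri:).
  → primary stress on syllable 2.
Suffixed `ma:n.ri:.fu.fu.pip` (5 syllables):
  The final syllable (5, pip) is extrametrical; the stress domain is syllables 1–4.
  Weights: 1 ma:n H, 2 ri: H, 3 fu L, 4 fu L.
  Heavy syllables in the domain: 1, 2. The rightmost is syllable 2 (ri:).
  → primary stress on syllable 2.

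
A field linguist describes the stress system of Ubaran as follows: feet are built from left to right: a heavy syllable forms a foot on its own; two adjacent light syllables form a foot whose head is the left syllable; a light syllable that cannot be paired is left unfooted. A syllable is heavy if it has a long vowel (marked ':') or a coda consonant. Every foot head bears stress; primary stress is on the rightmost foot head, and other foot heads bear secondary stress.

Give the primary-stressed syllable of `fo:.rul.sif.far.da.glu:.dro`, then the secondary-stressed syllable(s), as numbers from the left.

primary 6, secondary 1, 2, 3, 4

Weights: 1 fo: H, 2 rul H, 3 sif H, 4 far H, 5 da L, 6 glu: H, 7 dro L.
Parse left to right (heavy = foot alone; LL = one foot; stranded L unfooted): (ˈfo:) (ˈrul) (ˈsif) (ˈfar) da (ˈglu:) dro.
Foot heads: 1, 2, 3, 4, 6.
Primary stress on the rightmost head = syllable 6.
Secondary stress on 1, 2, 3, 4: ˌfo:.ˌrul.ˌsif.ˌfar.da.ˈglu:.dro.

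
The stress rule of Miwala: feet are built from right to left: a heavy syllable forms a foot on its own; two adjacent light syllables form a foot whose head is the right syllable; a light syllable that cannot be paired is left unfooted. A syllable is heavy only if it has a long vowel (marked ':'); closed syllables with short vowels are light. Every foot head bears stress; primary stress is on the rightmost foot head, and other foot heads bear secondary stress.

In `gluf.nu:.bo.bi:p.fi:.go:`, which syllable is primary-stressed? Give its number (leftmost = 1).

Weights: 1 gluf L, 2 nu: H, 3 bo L, 4 bi:p H, 5 fi: H, 6 go: H.
Parse right to left (heavy = foot alone; LL = one foot; stranded L unfooted): gluf (ˈnu:) bo (ˈbi:p) (ˈfi:) (ˈgo:).
Foot heads: 2, 4, 5, 6.
Primary stress on the rightmost head = syllable 6.
Primary stress: syllable 6 → gluf.nu:.bo.bi:p.fi:.ˈgo:.

6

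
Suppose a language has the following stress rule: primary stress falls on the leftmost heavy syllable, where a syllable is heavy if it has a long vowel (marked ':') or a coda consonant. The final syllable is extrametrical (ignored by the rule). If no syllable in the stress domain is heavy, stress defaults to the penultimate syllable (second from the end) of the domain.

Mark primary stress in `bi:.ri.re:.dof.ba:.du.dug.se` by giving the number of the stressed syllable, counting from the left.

1

The final syllable (8, se) is extrametrical; the stress domain is syllables 1–7.
Weights: 1 bi: H, 2 ri L, 3 re: H, 4 dof H, 5 ba: H, 6 du L, 7 dug H.
Heavy syllables in the domain: 1, 3, 4, 5, 7. The leftmost is syllable 1 (bi:).
Primary stress: syllable 1 → ˈbi:.ri.re:.dof.ba:.du.dug.se.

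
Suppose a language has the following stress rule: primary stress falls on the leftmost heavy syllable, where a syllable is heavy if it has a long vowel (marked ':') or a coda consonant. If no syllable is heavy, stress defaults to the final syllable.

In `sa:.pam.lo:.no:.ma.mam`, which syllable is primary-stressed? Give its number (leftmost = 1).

1

Weights: 1 sa: H, 2 pam H, 3 lo: H, 4 no: H, 5 ma L, 6 mam H.
Heavy syllables in the domain: 1, 2, 3, 4, 6. The leftmost is syllable 1 (sa:).
Primary stress: syllable 1 → ˈsa:.pam.lo:.no:.ma.mam.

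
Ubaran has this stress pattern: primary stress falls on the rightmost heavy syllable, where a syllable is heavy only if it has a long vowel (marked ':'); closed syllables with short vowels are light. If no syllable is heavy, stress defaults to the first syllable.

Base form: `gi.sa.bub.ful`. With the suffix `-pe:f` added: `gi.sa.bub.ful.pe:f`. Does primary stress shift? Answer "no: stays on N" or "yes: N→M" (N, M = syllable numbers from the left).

Base `gi.sa.bub.ful` (4 syllables):
  Weights: 1 gi L, 2 sa L, 3 bub L, 4 ful L.
  No heavy syllable in the domain; default to the first syllable = syllable 1.
  → primary stress on syllable 1.
Suffixed `gi.sa.bub.ful.pe:f` (5 syllables):
  Weights: 1 gi L, 2 sa L, 3 bub L, 4 ful L, 5 pe:f H.
  Heavy syllables in the domain: 5. The rightmost is syllable 5 (pe:f).
  → primary stress on syllable 5.

yes: 1→5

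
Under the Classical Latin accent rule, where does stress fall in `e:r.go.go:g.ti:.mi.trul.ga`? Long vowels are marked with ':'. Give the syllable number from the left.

Classical Latin: stress the penult if heavy (long vowel or closed), else the antepenult.
Weights: 5 mi L, 6 trul H, 7 ga L.
The penult (syllable 6, trul) is heavy, so it takes stress.
Stress on syllable 6: e:r.go.go:g.ti:.mi.ˈtrul.ga.

6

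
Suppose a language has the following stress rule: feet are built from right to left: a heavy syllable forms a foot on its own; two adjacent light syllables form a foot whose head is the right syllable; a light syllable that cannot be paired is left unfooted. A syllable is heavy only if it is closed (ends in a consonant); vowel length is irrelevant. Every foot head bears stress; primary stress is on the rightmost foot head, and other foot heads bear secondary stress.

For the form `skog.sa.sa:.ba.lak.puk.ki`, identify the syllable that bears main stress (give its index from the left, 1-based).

Weights: 1 skog H, 2 sa L, 3 sa: L, 4 ba L, 5 lak H, 6 puk H, 7 ki L.
Parse right to left (heavy = foot alone; LL = one foot; stranded L unfooted): (ˈskog) sa (sa:.ˈba) (ˈlak) (ˈpuk) ki.
Foot heads: 1, 4, 5, 6.
Primary stress on the rightmost head = syllable 6.
Primary stress: syllable 6 → skog.sa.sa:.ba.lak.ˈpuk.ki.

6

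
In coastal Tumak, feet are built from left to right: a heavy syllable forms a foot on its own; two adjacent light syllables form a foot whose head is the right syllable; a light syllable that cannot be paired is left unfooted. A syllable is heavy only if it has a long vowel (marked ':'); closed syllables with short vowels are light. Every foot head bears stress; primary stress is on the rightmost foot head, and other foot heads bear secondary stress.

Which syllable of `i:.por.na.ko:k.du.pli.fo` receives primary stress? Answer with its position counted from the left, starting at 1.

Weights: 1 i: H, 2 por L, 3 na L, 4 ko:k H, 5 du L, 6 pli L, 7 fo L.
Parse left to right (heavy = foot alone; LL = one foot; stranded L unfooted): (ˈi:) (por.ˈna) (ˈko:k) (du.ˈpli) fo.
Foot heads: 1, 3, 4, 6.
Primary stress on the rightmost head = syllable 6.
Primary stress: syllable 6 → i:.por.na.ko:k.du.ˈpli.fo.

6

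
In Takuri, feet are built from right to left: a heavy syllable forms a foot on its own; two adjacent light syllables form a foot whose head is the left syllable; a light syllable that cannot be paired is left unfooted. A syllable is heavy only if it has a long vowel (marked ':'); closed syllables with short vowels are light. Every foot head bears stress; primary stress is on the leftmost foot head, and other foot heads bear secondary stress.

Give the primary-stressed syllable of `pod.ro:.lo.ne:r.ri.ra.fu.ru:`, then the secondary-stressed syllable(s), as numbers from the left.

primary 2, secondary 4, 6, 8

Weights: 1 pod L, 2 ro: H, 3 lo L, 4 ne:r H, 5 ri L, 6 ra L, 7 fu L, 8 ru: H.
Parse right to left (heavy = foot alone; LL = one foot; stranded L unfooted): pod (ˈro:) lo (ˈne:r) ri (ˈra.fu) (ˈru:).
Foot heads: 2, 4, 6, 8.
Primary stress on the leftmost head = syllable 2.
Secondary stress on 4, 6, 8: pod.ˈro:.lo.ˌne:r.ri.ˌra.fu.ˌru:.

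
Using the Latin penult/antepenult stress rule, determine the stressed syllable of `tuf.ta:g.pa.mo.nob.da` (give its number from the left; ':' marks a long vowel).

Classical Latin: stress the penult if heavy (long vowel or closed), else the antepenult.
Weights: 4 mo L, 5 nob H, 6 da L.
The penult (syllable 5, nob) is heavy, so it takes stress.
Stress on syllable 5: tuf.ta:g.pa.mo.ˈnob.da.

5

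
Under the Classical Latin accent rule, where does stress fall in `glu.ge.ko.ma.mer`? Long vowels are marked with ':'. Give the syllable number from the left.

3

Classical Latin: stress the penult if heavy (long vowel or closed), else the antepenult.
Weights: 3 ko L, 4 ma L, 5 mer H.
The penult (syllable 4, ma) is light, so stress falls on the antepenult (syllable 3, ko).
Stress on syllable 3: glu.ge.ˈko.ma.mer.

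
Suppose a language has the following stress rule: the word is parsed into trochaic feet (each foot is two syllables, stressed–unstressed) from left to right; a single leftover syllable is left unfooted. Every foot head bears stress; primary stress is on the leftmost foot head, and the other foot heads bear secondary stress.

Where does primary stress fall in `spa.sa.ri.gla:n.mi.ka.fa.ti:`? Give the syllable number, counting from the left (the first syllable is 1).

Parse left to right into trochaic (ˈσσ) feet: (ˈspa.sa) (ˈri.gla:n) (ˈmi.ka) (ˈfa.ti:).
Foot heads (stressed positions): 1, 3, 5, 7.
End Rule Leftmost: primary stress on the leftmost head = syllable 1.
Primary stress: syllable 1 → ˈspa.sa.ri.gla:n.mi.ka.fa.ti:.

1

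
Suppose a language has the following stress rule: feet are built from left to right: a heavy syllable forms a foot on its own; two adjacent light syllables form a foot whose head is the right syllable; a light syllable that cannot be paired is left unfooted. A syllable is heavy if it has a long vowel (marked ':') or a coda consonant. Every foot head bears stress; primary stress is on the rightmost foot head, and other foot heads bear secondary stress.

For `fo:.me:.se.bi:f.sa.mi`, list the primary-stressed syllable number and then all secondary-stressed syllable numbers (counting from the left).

primary 6, secondary 1, 2, 4

Weights: 1 fo: H, 2 me: H, 3 se L, 4 bi:f H, 5 sa L, 6 mi L.
Parse left to right (heavy = foot alone; LL = one foot; stranded L unfooted): (ˈfo:) (ˈme:) se (ˈbi:f) (sa.ˈmi).
Foot heads: 1, 2, 4, 6.
Primary stress on the rightmost head = syllable 6.
Secondary stress on 1, 2, 4: ˌfo:.ˌme:.se.ˌbi:f.sa.ˈmi.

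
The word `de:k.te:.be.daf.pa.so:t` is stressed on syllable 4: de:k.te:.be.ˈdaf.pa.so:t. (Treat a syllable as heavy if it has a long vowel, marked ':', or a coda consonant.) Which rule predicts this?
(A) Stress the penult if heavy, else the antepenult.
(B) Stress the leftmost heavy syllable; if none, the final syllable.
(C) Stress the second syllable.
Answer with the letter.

A

Rule A → syllable 4 ✓.
Rule B → syllable 1 (observed: 4).
Rule C → syllable 2 (observed: 4).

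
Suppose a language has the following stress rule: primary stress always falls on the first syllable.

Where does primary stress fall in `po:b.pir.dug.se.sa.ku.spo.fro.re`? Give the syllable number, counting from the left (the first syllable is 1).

1

The word has 9 syllables; the first syllable is syllable 1 (po:b).
Primary stress: syllable 1 → ˈpo:b.pir.dug.se.sa.ku.spo.fro.re.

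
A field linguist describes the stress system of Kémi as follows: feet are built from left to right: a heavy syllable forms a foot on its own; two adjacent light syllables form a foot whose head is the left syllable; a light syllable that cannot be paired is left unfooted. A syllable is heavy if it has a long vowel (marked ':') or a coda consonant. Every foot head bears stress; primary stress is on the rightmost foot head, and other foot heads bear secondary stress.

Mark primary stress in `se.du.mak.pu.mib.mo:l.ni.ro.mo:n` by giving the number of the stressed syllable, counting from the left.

9

Weights: 1 se L, 2 du L, 3 mak H, 4 pu L, 5 mib H, 6 mo:l H, 7 ni L, 8 ro L, 9 mo:n H.
Parse left to right (heavy = foot alone; LL = one foot; stranded L unfooted): (ˈse.du) (ˈmak) pu (ˈmib) (ˈmo:l) (ˈni.ro) (ˈmo:n).
Foot heads: 1, 3, 5, 6, 7, 9.
Primary stress on the rightmost head = syllable 9.
Primary stress: syllable 9 → se.du.mak.pu.mib.mo:l.ni.ro.ˈmo:n.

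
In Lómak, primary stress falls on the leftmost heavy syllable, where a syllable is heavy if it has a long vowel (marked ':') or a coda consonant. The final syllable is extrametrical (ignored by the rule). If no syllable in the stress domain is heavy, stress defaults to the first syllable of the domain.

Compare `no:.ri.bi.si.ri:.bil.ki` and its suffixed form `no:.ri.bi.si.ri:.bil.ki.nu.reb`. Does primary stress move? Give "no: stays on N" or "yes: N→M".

Base `no:.ri.bi.si.ri:.bil.ki` (7 syllables):
  The final syllable (7, ki) is extrametrical; the stress domain is syllables 1–6.
  Weights: 1 no: H, 2 ri L, 3 bi L, 4 si L, 5 ri: H, 6 bil H.
  Heavy syllables in the domain: 1, 5, 6. The leftmost is syllable 1 (no:).
  → primary stress on syllable 1.
Suffixed `no:.ri.bi.si.ri:.bil.ki.nu.reb` (9 syllables):
  The final syllable (9, reb) is extrametrical; the stress domain is syllables 1–8.
  Weights: 1 no: H, 2 ri L, 3 bi L, 4 si L, 5 ri: H, 6 bil H, 7 ki L, 8 nu L.
  Heavy syllables in the domain: 1, 5, 6. The leftmost is syllable 1 (no:).
  → primary stress on syllable 1.

no: stays on 1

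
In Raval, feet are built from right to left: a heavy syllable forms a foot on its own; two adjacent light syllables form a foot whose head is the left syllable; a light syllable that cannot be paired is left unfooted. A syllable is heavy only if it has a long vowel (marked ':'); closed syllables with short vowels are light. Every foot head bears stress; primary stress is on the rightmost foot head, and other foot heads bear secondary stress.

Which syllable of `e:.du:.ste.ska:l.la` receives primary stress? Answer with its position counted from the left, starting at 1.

4

Weights: 1 e: H, 2 du: H, 3 ste L, 4 ska:l H, 5 la L.
Parse right to left (heavy = foot alone; LL = one foot; stranded L unfooted): (ˈe:) (ˈdu:) ste (ˈska:l) la.
Foot heads: 1, 2, 4.
Primary stress on the rightmost head = syllable 4.
Primary stress: syllable 4 → e:.du:.ste.ˈska:l.la.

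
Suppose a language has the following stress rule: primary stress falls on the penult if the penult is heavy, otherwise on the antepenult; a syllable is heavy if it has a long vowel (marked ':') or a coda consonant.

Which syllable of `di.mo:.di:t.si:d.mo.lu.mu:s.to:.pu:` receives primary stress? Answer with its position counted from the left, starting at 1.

8

Weights: 7 mu:s H, 8 to: H, 9 pu: H.
The penult (syllable 8, to:) is heavy, so it takes stress.
Primary stress: syllable 8 → di.mo:.di:t.si:d.mo.lu.mu:s.ˈto:.pu:.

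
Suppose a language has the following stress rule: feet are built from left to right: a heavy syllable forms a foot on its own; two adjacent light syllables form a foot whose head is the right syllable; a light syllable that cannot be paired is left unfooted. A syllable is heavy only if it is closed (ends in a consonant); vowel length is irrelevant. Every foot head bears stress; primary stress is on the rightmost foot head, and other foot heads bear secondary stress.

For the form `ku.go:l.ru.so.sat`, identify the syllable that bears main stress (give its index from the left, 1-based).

5

Weights: 1 ku L, 2 go:l H, 3 ru L, 4 so L, 5 sat H.
Parse left to right (heavy = foot alone; LL = one foot; stranded L unfooted): ku (ˈgo:l) (ru.ˈso) (ˈsat).
Foot heads: 2, 4, 5.
Primary stress on the rightmost head = syllable 5.
Primary stress: syllable 5 → ku.go:l.ru.so.ˈsat.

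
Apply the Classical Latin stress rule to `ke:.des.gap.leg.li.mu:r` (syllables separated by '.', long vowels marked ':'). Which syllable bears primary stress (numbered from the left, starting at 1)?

Classical Latin: stress the penult if heavy (long vowel or closed), else the antepenult.
Weights: 4 leg H, 5 li L, 6 mu:r H.
The penult (syllable 5, li) is light, so stress falls on the antepenult (syllable 4, leg).
Stress on syllable 4: ke:.des.gap.ˈleg.li.mu:r.

4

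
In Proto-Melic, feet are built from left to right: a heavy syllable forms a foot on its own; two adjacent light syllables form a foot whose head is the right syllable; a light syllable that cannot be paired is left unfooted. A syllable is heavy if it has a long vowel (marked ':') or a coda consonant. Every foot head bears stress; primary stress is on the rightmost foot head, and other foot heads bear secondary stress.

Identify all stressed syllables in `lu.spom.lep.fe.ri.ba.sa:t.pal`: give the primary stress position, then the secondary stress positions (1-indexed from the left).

Weights: 1 lu L, 2 spom H, 3 lep H, 4 fe L, 5 ri L, 6 ba L, 7 sa:t H, 8 pal H.
Parse left to right (heavy = foot alone; LL = one foot; stranded L unfooted): lu (ˈspom) (ˈlep) (fe.ˈri) ba (ˈsa:t) (ˈpal).
Foot heads: 2, 3, 5, 7, 8.
Primary stress on the rightmost head = syllable 8.
Secondary stress on 2, 3, 5, 7: lu.ˌspom.ˌlep.fe.ˌri.ba.ˌsa:t.ˈpal.

primary 8, secondary 2, 3, 5, 7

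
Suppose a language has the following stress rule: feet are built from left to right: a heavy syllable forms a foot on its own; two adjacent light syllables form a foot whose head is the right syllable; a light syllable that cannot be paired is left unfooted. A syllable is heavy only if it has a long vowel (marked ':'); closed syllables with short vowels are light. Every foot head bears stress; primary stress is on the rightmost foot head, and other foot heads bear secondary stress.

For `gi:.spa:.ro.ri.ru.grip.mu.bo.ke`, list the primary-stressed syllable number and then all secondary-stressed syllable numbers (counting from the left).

Weights: 1 gi: H, 2 spa: H, 3 ro L, 4 ri L, 5 ru L, 6 grip L, 7 mu L, 8 bo L, 9 ke L.
Parse left to right (heavy = foot alone; LL = one foot; stranded L unfooted): (ˈgi:) (ˈspa:) (ro.ˈri) (ru.ˈgrip) (mu.ˈbo) ke.
Foot heads: 1, 2, 4, 6, 8.
Primary stress on the rightmost head = syllable 8.
Secondary stress on 1, 2, 4, 6: ˌgi:.ˌspa:.ro.ˌri.ru.ˌgrip.mu.ˈbo.ke.

primary 8, secondary 1, 2, 4, 6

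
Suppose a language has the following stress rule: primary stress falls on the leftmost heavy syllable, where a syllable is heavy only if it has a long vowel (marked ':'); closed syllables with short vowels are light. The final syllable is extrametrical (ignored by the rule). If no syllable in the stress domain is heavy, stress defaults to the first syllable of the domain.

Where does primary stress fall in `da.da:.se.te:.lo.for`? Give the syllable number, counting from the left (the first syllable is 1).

The final syllable (6, for) is extrametrical; the stress domain is syllables 1–5.
Weights: 1 da L, 2 da: H, 3 se L, 4 te: H, 5 lo L.
Heavy syllables in the domain: 2, 4. The leftmost is syllable 2 (da:).
Primary stress: syllable 2 → da.ˈda:.se.te:.lo.for.

2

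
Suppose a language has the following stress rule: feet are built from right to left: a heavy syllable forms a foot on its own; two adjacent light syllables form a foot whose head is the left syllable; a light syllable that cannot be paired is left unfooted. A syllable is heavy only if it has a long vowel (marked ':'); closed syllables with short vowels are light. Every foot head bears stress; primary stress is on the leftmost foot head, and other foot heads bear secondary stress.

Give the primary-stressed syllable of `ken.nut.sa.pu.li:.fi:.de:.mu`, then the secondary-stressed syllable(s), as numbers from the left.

Weights: 1 ken L, 2 nut L, 3 sa L, 4 pu L, 5 li: H, 6 fi: H, 7 de: H, 8 mu L.
Parse right to left (heavy = foot alone; LL = one foot; stranded L unfooted): (ˈken.nut) (ˈsa.pu) (ˈli:) (ˈfi:) (ˈde:) mu.
Foot heads: 1, 3, 5, 6, 7.
Primary stress on the leftmost head = syllable 1.
Secondary stress on 3, 5, 6, 7: ˈken.nut.ˌsa.pu.ˌli:.ˌfi:.ˌde:.mu.

primary 1, secondary 3, 5, 6, 7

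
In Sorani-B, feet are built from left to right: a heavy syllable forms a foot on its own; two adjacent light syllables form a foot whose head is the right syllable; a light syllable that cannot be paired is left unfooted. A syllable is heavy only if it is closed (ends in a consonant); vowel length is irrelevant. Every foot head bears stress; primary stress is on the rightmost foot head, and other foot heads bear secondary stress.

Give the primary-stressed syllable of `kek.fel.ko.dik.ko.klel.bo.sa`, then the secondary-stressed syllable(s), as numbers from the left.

Weights: 1 kek H, 2 fel H, 3 ko L, 4 dik H, 5 ko L, 6 klel H, 7 bo L, 8 sa L.
Parse left to right (heavy = foot alone; LL = one foot; stranded L unfooted): (ˈkek) (ˈfel) ko (ˈdik) ko (ˈklel) (bo.ˈsa).
Foot heads: 1, 2, 4, 6, 8.
Primary stress on the rightmost head = syllable 8.
Secondary stress on 1, 2, 4, 6: ˌkek.ˌfel.ko.ˌdik.ko.ˌklel.bo.ˈsa.

primary 8, secondary 1, 2, 4, 6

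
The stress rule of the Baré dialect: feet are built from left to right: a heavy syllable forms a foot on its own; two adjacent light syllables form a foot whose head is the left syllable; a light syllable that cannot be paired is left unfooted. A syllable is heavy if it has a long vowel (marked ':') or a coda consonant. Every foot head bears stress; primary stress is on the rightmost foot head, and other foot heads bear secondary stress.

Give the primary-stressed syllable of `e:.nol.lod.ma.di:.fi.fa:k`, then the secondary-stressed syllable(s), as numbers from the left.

Weights: 1 e: H, 2 nol H, 3 lod H, 4 ma L, 5 di: H, 6 fi L, 7 fa:k H.
Parse left to right (heavy = foot alone; LL = one foot; stranded L unfooted): (ˈe:) (ˈnol) (ˈlod) ma (ˈdi:) fi (ˈfa:k).
Foot heads: 1, 2, 3, 5, 7.
Primary stress on the rightmost head = syllable 7.
Secondary stress on 1, 2, 3, 5: ˌe:.ˌnol.ˌlod.ma.ˌdi:.fi.ˈfa:k.

primary 7, secondary 1, 2, 3, 5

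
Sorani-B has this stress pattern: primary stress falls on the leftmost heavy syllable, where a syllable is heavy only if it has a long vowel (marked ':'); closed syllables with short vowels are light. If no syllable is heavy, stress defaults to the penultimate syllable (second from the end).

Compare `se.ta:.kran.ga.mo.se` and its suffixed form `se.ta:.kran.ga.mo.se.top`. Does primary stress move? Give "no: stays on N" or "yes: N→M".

Base `se.ta:.kran.ga.mo.se` (6 syllables):
  Weights: 1 se L, 2 ta: H, 3 kran L, 4 ga L, 5 mo L, 6 se L.
  Heavy syllables in the domain: 2. The leftmost is syllable 2 (ta:).
  → primary stress on syllable 2.
Suffixed `se.ta:.kran.ga.mo.se.top` (7 syllables):
  Weights: 1 se L, 2 ta: H, 3 kran L, 4 ga L, 5 mo L, 6 se L, 7 top L.
  Heavy syllables in the domain: 2. The leftmost is syllable 2 (ta:).
  → primary stress on syllable 2.

no: stays on 2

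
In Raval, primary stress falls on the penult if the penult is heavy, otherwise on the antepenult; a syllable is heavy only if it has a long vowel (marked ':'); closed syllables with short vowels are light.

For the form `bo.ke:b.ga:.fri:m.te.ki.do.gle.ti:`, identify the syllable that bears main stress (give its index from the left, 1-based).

Weights: 7 do L, 8 gle L, 9 ti: H.
The penult (syllable 8, gle) is light, so stress falls on the antepenult (syllable 7, do).
Primary stress: syllable 7 → bo.ke:b.ga:.fri:m.te.ki.ˈdo.gle.ti:.

7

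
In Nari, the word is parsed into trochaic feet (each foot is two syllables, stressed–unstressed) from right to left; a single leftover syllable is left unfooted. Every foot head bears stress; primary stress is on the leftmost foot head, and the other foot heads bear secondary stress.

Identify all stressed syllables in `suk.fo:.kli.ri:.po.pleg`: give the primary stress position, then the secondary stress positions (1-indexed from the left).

Parse right to left into trochaic (ˈσσ) feet: (ˈsuk.fo:) (ˈkli.ri:) (ˈpo.pleg).
Foot heads (stressed positions): 1, 3, 5.
End Rule Leftmost: primary stress on the leftmost head = syllable 1.
Secondary stress on 3, 5: ˈsuk.fo:.ˌkli.ri:.ˌpo.pleg.

primary 1, secondary 3, 5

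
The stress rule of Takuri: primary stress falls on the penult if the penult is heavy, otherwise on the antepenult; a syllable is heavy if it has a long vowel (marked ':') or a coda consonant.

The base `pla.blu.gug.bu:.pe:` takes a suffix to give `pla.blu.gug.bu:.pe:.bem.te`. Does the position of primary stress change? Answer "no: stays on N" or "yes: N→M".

Base `pla.blu.gug.bu:.pe:` (5 syllables):
  Weights: 3 gug H, 4 bu: H, 5 pe: H.
  The penult (syllable 4, bu:) is heavy, so it takes stress.
  → primary stress on syllable 4.
Suffixed `pla.blu.gug.bu:.pe:.bem.te` (7 syllables):
  Weights: 5 pe: H, 6 bem H, 7 te L.
  The penult (syllable 6, bem) is heavy, so it takes stress.
  → primary stress on syllable 6.

yes: 4→6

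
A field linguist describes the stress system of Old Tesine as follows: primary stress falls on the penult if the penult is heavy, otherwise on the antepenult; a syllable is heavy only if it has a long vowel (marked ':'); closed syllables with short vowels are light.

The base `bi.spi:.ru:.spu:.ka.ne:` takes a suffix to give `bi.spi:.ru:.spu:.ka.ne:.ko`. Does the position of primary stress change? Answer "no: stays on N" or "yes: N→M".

yes: 4→6

Base `bi.spi:.ru:.spu:.ka.ne:` (6 syllables):
  Weights: 4 spu: H, 5 ka L, 6 ne: H.
  The penult (syllable 5, ka) is light, so stress falls on the antepenult (syllable 4, spu:).
  → primary stress on syllable 4.
Suffixed `bi.spi:.ru:.spu:.ka.ne:.ko` (7 syllables):
  Weights: 5 ka L, 6 ne: H, 7 ko L.
  The penult (syllable 6, ne:) is heavy, so it takes stress.
  → primary stress on syllable 6.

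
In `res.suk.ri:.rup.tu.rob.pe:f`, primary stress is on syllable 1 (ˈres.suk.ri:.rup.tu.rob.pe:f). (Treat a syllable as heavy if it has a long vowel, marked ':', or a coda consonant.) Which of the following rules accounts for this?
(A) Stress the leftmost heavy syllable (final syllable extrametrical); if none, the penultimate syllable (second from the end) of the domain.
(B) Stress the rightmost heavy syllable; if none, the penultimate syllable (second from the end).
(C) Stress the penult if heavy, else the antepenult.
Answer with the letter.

A

Rule A → syllable 1 ✓.
Rule B → syllable 7 (observed: 1).
Rule C → syllable 6 (observed: 1).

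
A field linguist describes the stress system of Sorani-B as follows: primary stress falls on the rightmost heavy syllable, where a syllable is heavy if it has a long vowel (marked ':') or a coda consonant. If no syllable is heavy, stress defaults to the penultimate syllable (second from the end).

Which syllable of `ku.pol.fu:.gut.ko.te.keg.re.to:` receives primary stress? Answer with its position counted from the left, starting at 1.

Weights: 1 ku L, 2 pol H, 3 fu: H, 4 gut H, 5 ko L, 6 te L, 7 keg H, 8 re L, 9 to: H.
Heavy syllables in the domain: 2, 3, 4, 7, 9. The rightmost is syllable 9 (to:).
Primary stress: syllable 9 → ku.pol.fu:.gut.ko.te.keg.re.ˈto:.

9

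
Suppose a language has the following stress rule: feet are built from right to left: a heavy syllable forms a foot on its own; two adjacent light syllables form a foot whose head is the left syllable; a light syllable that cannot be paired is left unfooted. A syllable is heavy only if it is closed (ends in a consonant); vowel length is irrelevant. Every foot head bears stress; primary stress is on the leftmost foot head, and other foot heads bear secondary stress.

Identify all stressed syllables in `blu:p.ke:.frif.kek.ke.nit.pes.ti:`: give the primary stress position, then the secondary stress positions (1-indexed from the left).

primary 1, secondary 3, 4, 6, 7

Weights: 1 blu:p H, 2 ke: L, 3 frif H, 4 kek H, 5 ke L, 6 nit H, 7 pes H, 8 ti: L.
Parse right to left (heavy = foot alone; LL = one foot; stranded L unfooted): (ˈblu:p) ke: (ˈfrif) (ˈkek) ke (ˈnit) (ˈpes) ti:.
Foot heads: 1, 3, 4, 6, 7.
Primary stress on the leftmost head = syllable 1.
Secondary stress on 3, 4, 6, 7: ˈblu:p.ke:.ˌfrif.ˌkek.ke.ˌnit.ˌpes.ti:.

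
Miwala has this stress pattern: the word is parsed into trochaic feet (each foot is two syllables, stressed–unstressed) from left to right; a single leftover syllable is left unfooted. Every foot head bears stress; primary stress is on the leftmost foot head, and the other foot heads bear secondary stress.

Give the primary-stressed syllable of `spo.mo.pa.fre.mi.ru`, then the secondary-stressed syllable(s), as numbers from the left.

Parse left to right into trochaic (ˈσσ) feet: (ˈspo.mo) (ˈpa.fre) (ˈmi.ru).
Foot heads (stressed positions): 1, 3, 5.
End Rule Leftmost: primary stress on the leftmost head = syllable 1.
Secondary stress on 3, 5: ˈspo.mo.ˌpa.fre.ˌmi.ru.

primary 1, secondary 3, 5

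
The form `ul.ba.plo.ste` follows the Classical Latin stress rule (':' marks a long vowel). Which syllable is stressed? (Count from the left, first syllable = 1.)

2

Classical Latin: stress the penult if heavy (long vowel or closed), else the antepenult.
Weights: 2 ba L, 3 plo L, 4 ste L.
The penult (syllable 3, plo) is light, so stress falls on the antepenult (syllable 2, ba).
Stress on syllable 2: ul.ˈba.plo.ste.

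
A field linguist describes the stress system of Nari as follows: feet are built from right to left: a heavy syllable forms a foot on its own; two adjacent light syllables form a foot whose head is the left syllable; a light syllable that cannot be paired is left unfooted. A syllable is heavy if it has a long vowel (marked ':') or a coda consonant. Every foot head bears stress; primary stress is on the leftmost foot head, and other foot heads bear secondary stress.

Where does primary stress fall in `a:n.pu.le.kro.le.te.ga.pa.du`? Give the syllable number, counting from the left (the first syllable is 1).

1

Weights: 1 a:n H, 2 pu L, 3 le L, 4 kro L, 5 le L, 6 te L, 7 ga L, 8 pa L, 9 du L.
Parse right to left (heavy = foot alone; LL = one foot; stranded L unfooted): (ˈa:n) (ˈpu.le) (ˈkro.le) (ˈte.ga) (ˈpa.du).
Foot heads: 1, 2, 4, 6, 8.
Primary stress on the leftmost head = syllable 1.
Primary stress: syllable 1 → ˈa:n.pu.le.kro.le.te.ga.pa.du.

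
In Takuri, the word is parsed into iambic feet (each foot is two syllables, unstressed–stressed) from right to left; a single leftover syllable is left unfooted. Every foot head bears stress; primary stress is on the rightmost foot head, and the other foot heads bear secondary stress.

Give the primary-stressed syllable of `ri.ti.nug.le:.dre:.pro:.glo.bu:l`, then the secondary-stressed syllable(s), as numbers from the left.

primary 8, secondary 2, 4, 6

Parse right to left into iambic (σˈσ) feet: (ri.ˈti) (nug.ˈle:) (dre:.ˈpro:) (glo.ˈbu:l).
Foot heads (stressed positions): 2, 4, 6, 8.
End Rule Rightmost: primary stress on the rightmost head = syllable 8.
Secondary stress on 2, 4, 6: ri.ˌti.nug.ˌle:.dre:.ˌpro:.glo.ˈbu:l.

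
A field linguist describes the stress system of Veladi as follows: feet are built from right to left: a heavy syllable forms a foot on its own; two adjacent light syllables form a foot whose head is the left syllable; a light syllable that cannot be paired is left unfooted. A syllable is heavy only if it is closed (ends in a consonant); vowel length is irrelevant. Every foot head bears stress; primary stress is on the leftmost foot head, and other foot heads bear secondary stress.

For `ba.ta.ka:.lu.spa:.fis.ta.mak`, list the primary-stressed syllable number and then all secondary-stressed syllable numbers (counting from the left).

Weights: 1 ba L, 2 ta L, 3 ka: L, 4 lu L, 5 spa: L, 6 fis H, 7 ta L, 8 mak H.
Parse right to left (heavy = foot alone; LL = one foot; stranded L unfooted): ba (ˈta.ka:) (ˈlu.spa:) (ˈfis) ta (ˈmak).
Foot heads: 2, 4, 6, 8.
Primary stress on the leftmost head = syllable 2.
Secondary stress on 4, 6, 8: ba.ˈta.ka:.ˌlu.spa:.ˌfis.ta.ˌmak.

primary 2, secondary 4, 6, 8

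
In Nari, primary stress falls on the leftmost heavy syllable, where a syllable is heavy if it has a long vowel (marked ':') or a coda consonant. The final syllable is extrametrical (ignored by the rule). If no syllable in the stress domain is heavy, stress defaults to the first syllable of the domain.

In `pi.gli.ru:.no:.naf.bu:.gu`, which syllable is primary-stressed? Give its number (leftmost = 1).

The final syllable (7, gu) is extrametrical; the stress domain is syllables 1–6.
Weights: 1 pi L, 2 gli L, 3 ru: H, 4 no: H, 5 naf H, 6 bu: H.
Heavy syllables in the domain: 3, 4, 5, 6. The leftmost is syllable 3 (ru:).
Primary stress: syllable 3 → pi.gli.ˈru:.no:.naf.bu:.gu.

3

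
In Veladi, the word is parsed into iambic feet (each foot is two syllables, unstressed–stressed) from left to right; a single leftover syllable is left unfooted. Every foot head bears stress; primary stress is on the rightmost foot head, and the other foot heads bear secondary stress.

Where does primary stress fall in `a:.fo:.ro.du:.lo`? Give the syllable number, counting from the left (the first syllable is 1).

Parse left to right into iambic (σˈσ) feet: (a:.ˈfo:) (ro.ˈdu:) lo. Syllable 5 is left unfooted.
Foot heads (stressed positions): 2, 4.
End Rule Rightmost: primary stress on the rightmost head = syllable 4.
Primary stress: syllable 4 → a:.fo:.ro.ˈdu:.lo.

4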